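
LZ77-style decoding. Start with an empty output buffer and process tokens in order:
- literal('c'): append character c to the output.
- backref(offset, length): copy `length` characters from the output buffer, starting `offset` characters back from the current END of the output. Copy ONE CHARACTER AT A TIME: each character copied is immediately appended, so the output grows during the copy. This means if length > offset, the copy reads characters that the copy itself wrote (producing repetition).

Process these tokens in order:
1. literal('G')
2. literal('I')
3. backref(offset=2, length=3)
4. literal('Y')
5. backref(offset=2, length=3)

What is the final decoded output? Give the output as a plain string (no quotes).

Token 1: literal('G'). Output: "G"
Token 2: literal('I'). Output: "GI"
Token 3: backref(off=2, len=3) (overlapping!). Copied 'GIG' from pos 0. Output: "GIGIG"
Token 4: literal('Y'). Output: "GIGIGY"
Token 5: backref(off=2, len=3) (overlapping!). Copied 'GYG' from pos 4. Output: "GIGIGYGYG"

Answer: GIGIGYGYG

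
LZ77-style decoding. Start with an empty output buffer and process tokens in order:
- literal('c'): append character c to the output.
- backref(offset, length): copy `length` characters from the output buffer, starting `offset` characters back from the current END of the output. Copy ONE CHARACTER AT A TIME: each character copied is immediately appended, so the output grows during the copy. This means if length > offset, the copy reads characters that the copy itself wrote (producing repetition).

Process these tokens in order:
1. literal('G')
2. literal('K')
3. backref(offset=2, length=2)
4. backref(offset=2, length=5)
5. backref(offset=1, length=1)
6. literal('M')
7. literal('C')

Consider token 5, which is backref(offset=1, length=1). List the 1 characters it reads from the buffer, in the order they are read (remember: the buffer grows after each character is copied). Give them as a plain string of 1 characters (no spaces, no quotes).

Answer: G

Derivation:
Token 1: literal('G'). Output: "G"
Token 2: literal('K'). Output: "GK"
Token 3: backref(off=2, len=2). Copied 'GK' from pos 0. Output: "GKGK"
Token 4: backref(off=2, len=5) (overlapping!). Copied 'GKGKG' from pos 2. Output: "GKGKGKGKG"
Token 5: backref(off=1, len=1). Buffer before: "GKGKGKGKG" (len 9)
  byte 1: read out[8]='G', append. Buffer now: "GKGKGKGKGG"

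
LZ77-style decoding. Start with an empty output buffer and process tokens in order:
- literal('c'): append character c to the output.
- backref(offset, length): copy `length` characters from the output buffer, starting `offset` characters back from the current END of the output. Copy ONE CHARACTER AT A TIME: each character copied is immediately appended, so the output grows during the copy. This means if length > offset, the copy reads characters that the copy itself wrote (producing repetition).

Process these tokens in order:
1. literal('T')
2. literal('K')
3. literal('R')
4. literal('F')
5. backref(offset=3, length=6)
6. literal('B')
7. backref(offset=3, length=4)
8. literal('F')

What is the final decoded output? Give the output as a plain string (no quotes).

Answer: TKRFKRFKRFBRFBRF

Derivation:
Token 1: literal('T'). Output: "T"
Token 2: literal('K'). Output: "TK"
Token 3: literal('R'). Output: "TKR"
Token 4: literal('F'). Output: "TKRF"
Token 5: backref(off=3, len=6) (overlapping!). Copied 'KRFKRF' from pos 1. Output: "TKRFKRFKRF"
Token 6: literal('B'). Output: "TKRFKRFKRFB"
Token 7: backref(off=3, len=4) (overlapping!). Copied 'RFBR' from pos 8. Output: "TKRFKRFKRFBRFBR"
Token 8: literal('F'). Output: "TKRFKRFKRFBRFBRF"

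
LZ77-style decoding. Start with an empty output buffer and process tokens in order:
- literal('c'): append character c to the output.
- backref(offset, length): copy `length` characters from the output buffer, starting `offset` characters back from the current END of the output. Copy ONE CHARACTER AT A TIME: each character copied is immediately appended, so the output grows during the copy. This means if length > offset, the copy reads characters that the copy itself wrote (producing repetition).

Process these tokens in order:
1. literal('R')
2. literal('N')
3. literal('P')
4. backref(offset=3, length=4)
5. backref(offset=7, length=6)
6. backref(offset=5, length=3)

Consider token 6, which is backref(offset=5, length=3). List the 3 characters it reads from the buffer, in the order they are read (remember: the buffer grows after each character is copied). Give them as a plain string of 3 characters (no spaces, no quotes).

Answer: NPR

Derivation:
Token 1: literal('R'). Output: "R"
Token 2: literal('N'). Output: "RN"
Token 3: literal('P'). Output: "RNP"
Token 4: backref(off=3, len=4) (overlapping!). Copied 'RNPR' from pos 0. Output: "RNPRNPR"
Token 5: backref(off=7, len=6). Copied 'RNPRNP' from pos 0. Output: "RNPRNPRRNPRNP"
Token 6: backref(off=5, len=3). Buffer before: "RNPRNPRRNPRNP" (len 13)
  byte 1: read out[8]='N', append. Buffer now: "RNPRNPRRNPRNPN"
  byte 2: read out[9]='P', append. Buffer now: "RNPRNPRRNPRNPNP"
  byte 3: read out[10]='R', append. Buffer now: "RNPRNPRRNPRNPNPR"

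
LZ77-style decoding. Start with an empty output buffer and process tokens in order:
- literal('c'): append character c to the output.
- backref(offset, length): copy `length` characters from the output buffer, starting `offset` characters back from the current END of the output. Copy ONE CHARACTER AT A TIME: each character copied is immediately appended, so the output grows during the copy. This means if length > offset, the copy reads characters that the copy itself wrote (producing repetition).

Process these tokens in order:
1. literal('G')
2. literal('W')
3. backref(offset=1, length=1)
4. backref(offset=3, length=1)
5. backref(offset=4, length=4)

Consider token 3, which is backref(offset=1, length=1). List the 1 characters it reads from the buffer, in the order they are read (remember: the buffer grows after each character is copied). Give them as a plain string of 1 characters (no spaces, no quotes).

Token 1: literal('G'). Output: "G"
Token 2: literal('W'). Output: "GW"
Token 3: backref(off=1, len=1). Buffer before: "GW" (len 2)
  byte 1: read out[1]='W', append. Buffer now: "GWW"

Answer: W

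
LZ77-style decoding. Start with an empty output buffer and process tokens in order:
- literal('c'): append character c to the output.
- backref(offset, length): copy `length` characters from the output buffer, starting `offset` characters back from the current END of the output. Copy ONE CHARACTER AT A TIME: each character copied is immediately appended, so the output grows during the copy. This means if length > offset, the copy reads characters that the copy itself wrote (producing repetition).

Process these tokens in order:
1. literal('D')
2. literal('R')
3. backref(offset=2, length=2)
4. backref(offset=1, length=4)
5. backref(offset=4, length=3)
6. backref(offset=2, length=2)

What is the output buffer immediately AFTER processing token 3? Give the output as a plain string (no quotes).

Token 1: literal('D'). Output: "D"
Token 2: literal('R'). Output: "DR"
Token 3: backref(off=2, len=2). Copied 'DR' from pos 0. Output: "DRDR"

Answer: DRDR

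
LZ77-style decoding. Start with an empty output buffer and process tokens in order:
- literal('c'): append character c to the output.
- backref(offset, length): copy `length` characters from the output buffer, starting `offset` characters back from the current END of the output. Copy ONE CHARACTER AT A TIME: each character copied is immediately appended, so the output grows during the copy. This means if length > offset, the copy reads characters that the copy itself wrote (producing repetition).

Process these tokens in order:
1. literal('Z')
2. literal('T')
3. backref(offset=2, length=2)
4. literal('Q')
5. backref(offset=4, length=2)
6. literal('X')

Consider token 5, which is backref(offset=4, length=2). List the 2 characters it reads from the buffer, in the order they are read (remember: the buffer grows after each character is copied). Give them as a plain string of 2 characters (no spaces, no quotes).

Answer: TZ

Derivation:
Token 1: literal('Z'). Output: "Z"
Token 2: literal('T'). Output: "ZT"
Token 3: backref(off=2, len=2). Copied 'ZT' from pos 0. Output: "ZTZT"
Token 4: literal('Q'). Output: "ZTZTQ"
Token 5: backref(off=4, len=2). Buffer before: "ZTZTQ" (len 5)
  byte 1: read out[1]='T', append. Buffer now: "ZTZTQT"
  byte 2: read out[2]='Z', append. Buffer now: "ZTZTQTZ"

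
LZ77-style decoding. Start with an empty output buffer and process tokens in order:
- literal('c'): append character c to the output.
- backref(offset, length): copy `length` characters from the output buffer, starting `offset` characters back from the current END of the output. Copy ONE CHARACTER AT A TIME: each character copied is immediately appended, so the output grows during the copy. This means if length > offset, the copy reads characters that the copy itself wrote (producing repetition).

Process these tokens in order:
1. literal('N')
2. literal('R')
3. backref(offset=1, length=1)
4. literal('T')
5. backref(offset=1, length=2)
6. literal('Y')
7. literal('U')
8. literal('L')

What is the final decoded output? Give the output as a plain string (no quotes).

Token 1: literal('N'). Output: "N"
Token 2: literal('R'). Output: "NR"
Token 3: backref(off=1, len=1). Copied 'R' from pos 1. Output: "NRR"
Token 4: literal('T'). Output: "NRRT"
Token 5: backref(off=1, len=2) (overlapping!). Copied 'TT' from pos 3. Output: "NRRTTT"
Token 6: literal('Y'). Output: "NRRTTTY"
Token 7: literal('U'). Output: "NRRTTTYU"
Token 8: literal('L'). Output: "NRRTTTYUL"

Answer: NRRTTTYUL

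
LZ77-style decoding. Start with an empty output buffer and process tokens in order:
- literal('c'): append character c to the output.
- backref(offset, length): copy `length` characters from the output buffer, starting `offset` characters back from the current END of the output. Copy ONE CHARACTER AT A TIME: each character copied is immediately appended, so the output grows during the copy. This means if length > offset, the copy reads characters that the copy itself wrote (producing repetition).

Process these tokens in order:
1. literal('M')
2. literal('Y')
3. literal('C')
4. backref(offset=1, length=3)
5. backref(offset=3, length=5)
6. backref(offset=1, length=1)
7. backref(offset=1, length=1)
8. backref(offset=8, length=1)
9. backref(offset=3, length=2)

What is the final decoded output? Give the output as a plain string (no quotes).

Answer: MYCCCCCCCCCCCCCC

Derivation:
Token 1: literal('M'). Output: "M"
Token 2: literal('Y'). Output: "MY"
Token 3: literal('C'). Output: "MYC"
Token 4: backref(off=1, len=3) (overlapping!). Copied 'CCC' from pos 2. Output: "MYCCCC"
Token 5: backref(off=3, len=5) (overlapping!). Copied 'CCCCC' from pos 3. Output: "MYCCCCCCCCC"
Token 6: backref(off=1, len=1). Copied 'C' from pos 10. Output: "MYCCCCCCCCCC"
Token 7: backref(off=1, len=1). Copied 'C' from pos 11. Output: "MYCCCCCCCCCCC"
Token 8: backref(off=8, len=1). Copied 'C' from pos 5. Output: "MYCCCCCCCCCCCC"
Token 9: backref(off=3, len=2). Copied 'CC' from pos 11. Output: "MYCCCCCCCCCCCCCC"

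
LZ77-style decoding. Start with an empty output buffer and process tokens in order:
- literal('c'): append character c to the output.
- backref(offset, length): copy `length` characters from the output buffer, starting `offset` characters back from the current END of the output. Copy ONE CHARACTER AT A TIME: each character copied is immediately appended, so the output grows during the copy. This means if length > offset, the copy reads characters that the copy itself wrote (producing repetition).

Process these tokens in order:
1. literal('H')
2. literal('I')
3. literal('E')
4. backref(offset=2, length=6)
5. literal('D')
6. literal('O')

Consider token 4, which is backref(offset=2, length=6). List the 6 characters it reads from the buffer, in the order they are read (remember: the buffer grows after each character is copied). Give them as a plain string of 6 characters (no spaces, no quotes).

Token 1: literal('H'). Output: "H"
Token 2: literal('I'). Output: "HI"
Token 3: literal('E'). Output: "HIE"
Token 4: backref(off=2, len=6). Buffer before: "HIE" (len 3)
  byte 1: read out[1]='I', append. Buffer now: "HIEI"
  byte 2: read out[2]='E', append. Buffer now: "HIEIE"
  byte 3: read out[3]='I', append. Buffer now: "HIEIEI"
  byte 4: read out[4]='E', append. Buffer now: "HIEIEIE"
  byte 5: read out[5]='I', append. Buffer now: "HIEIEIEI"
  byte 6: read out[6]='E', append. Buffer now: "HIEIEIEIE"

Answer: IEIEIE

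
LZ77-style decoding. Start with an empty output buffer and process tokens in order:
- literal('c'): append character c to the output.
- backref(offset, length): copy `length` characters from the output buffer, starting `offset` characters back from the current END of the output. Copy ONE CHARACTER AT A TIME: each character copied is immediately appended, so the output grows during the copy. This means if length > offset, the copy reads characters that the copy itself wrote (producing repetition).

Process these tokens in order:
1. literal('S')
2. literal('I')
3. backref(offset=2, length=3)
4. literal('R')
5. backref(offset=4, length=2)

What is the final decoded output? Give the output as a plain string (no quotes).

Token 1: literal('S'). Output: "S"
Token 2: literal('I'). Output: "SI"
Token 3: backref(off=2, len=3) (overlapping!). Copied 'SIS' from pos 0. Output: "SISIS"
Token 4: literal('R'). Output: "SISISR"
Token 5: backref(off=4, len=2). Copied 'SI' from pos 2. Output: "SISISRSI"

Answer: SISISRSI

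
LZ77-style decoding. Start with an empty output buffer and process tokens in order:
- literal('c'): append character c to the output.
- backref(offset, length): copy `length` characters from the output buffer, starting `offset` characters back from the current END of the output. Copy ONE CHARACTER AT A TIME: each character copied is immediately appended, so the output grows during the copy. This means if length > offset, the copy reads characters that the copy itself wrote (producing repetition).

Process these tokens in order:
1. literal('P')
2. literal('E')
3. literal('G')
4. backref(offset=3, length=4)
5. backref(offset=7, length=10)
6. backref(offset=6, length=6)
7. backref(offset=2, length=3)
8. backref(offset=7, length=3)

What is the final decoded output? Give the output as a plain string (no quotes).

Answer: PEGPEGPPEGPEGPPEGEGPPEGEGEPPE

Derivation:
Token 1: literal('P'). Output: "P"
Token 2: literal('E'). Output: "PE"
Token 3: literal('G'). Output: "PEG"
Token 4: backref(off=3, len=4) (overlapping!). Copied 'PEGP' from pos 0. Output: "PEGPEGP"
Token 5: backref(off=7, len=10) (overlapping!). Copied 'PEGPEGPPEG' from pos 0. Output: "PEGPEGPPEGPEGPPEG"
Token 6: backref(off=6, len=6). Copied 'EGPPEG' from pos 11. Output: "PEGPEGPPEGPEGPPEGEGPPEG"
Token 7: backref(off=2, len=3) (overlapping!). Copied 'EGE' from pos 21. Output: "PEGPEGPPEGPEGPPEGEGPPEGEGE"
Token 8: backref(off=7, len=3). Copied 'PPE' from pos 19. Output: "PEGPEGPPEGPEGPPEGEGPPEGEGEPPE"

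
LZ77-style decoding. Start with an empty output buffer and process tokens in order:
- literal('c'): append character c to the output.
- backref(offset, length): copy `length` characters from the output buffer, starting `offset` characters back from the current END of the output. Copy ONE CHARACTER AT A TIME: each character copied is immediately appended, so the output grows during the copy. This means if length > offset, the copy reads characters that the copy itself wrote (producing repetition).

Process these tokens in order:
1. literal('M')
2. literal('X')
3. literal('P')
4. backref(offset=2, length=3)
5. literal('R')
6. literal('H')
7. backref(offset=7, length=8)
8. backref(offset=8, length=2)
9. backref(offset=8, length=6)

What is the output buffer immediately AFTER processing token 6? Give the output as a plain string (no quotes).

Token 1: literal('M'). Output: "M"
Token 2: literal('X'). Output: "MX"
Token 3: literal('P'). Output: "MXP"
Token 4: backref(off=2, len=3) (overlapping!). Copied 'XPX' from pos 1. Output: "MXPXPX"
Token 5: literal('R'). Output: "MXPXPXR"
Token 6: literal('H'). Output: "MXPXPXRH"

Answer: MXPXPXRH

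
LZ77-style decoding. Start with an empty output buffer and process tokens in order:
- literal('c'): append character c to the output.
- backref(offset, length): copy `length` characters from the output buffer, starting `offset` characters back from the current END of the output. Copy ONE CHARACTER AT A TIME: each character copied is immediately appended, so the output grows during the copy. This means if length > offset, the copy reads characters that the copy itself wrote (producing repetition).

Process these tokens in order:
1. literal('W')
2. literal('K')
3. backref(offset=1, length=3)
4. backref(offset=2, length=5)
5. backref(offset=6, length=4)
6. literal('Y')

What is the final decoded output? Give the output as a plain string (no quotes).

Token 1: literal('W'). Output: "W"
Token 2: literal('K'). Output: "WK"
Token 3: backref(off=1, len=3) (overlapping!). Copied 'KKK' from pos 1. Output: "WKKKK"
Token 4: backref(off=2, len=5) (overlapping!). Copied 'KKKKK' from pos 3. Output: "WKKKKKKKKK"
Token 5: backref(off=6, len=4). Copied 'KKKK' from pos 4. Output: "WKKKKKKKKKKKKK"
Token 6: literal('Y'). Output: "WKKKKKKKKKKKKKY"

Answer: WKKKKKKKKKKKKKY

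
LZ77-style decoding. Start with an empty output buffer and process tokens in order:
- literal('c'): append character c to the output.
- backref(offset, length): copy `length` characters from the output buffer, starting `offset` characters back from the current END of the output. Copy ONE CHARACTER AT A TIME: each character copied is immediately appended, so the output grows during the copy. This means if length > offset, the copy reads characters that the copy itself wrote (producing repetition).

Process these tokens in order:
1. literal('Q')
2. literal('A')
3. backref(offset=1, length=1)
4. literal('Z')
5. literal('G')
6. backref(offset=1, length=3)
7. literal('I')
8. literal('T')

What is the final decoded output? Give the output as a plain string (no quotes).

Token 1: literal('Q'). Output: "Q"
Token 2: literal('A'). Output: "QA"
Token 3: backref(off=1, len=1). Copied 'A' from pos 1. Output: "QAA"
Token 4: literal('Z'). Output: "QAAZ"
Token 5: literal('G'). Output: "QAAZG"
Token 6: backref(off=1, len=3) (overlapping!). Copied 'GGG' from pos 4. Output: "QAAZGGGG"
Token 7: literal('I'). Output: "QAAZGGGGI"
Token 8: literal('T'). Output: "QAAZGGGGIT"

Answer: QAAZGGGGIT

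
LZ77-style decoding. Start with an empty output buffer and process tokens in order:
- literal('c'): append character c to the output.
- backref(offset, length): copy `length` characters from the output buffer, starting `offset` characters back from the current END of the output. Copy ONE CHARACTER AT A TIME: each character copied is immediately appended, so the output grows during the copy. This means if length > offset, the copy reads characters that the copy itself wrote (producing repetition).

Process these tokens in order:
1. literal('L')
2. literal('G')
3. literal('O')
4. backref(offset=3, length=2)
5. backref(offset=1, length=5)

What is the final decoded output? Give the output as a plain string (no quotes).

Token 1: literal('L'). Output: "L"
Token 2: literal('G'). Output: "LG"
Token 3: literal('O'). Output: "LGO"
Token 4: backref(off=3, len=2). Copied 'LG' from pos 0. Output: "LGOLG"
Token 5: backref(off=1, len=5) (overlapping!). Copied 'GGGGG' from pos 4. Output: "LGOLGGGGGG"

Answer: LGOLGGGGGG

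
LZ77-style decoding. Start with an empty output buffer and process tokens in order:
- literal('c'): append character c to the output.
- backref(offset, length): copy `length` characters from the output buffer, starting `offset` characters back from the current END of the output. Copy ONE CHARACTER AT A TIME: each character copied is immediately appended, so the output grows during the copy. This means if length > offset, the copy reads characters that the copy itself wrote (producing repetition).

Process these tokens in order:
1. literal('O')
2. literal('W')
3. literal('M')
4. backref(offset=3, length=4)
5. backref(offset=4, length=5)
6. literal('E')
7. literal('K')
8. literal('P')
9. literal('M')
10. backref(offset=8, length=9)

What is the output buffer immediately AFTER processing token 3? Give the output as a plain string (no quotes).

Token 1: literal('O'). Output: "O"
Token 2: literal('W'). Output: "OW"
Token 3: literal('M'). Output: "OWM"

Answer: OWM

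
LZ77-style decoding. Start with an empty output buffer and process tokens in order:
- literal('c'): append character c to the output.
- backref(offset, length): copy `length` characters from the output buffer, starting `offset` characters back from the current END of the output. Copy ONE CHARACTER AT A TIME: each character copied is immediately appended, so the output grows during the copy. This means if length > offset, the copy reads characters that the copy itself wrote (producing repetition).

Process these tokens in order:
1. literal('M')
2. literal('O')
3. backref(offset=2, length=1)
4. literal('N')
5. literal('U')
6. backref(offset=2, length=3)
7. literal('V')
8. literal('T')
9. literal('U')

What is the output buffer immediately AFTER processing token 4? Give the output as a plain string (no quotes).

Answer: MOMN

Derivation:
Token 1: literal('M'). Output: "M"
Token 2: literal('O'). Output: "MO"
Token 3: backref(off=2, len=1). Copied 'M' from pos 0. Output: "MOM"
Token 4: literal('N'). Output: "MOMN"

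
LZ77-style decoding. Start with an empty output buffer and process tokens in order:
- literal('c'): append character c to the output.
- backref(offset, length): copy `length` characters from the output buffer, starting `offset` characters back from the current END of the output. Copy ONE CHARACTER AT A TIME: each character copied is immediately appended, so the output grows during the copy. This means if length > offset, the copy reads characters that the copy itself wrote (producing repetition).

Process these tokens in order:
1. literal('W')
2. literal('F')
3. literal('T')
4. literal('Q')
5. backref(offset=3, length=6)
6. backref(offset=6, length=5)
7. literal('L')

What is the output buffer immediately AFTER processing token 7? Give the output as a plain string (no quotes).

Token 1: literal('W'). Output: "W"
Token 2: literal('F'). Output: "WF"
Token 3: literal('T'). Output: "WFT"
Token 4: literal('Q'). Output: "WFTQ"
Token 5: backref(off=3, len=6) (overlapping!). Copied 'FTQFTQ' from pos 1. Output: "WFTQFTQFTQ"
Token 6: backref(off=6, len=5). Copied 'FTQFT' from pos 4. Output: "WFTQFTQFTQFTQFT"
Token 7: literal('L'). Output: "WFTQFTQFTQFTQFTL"

Answer: WFTQFTQFTQFTQFTL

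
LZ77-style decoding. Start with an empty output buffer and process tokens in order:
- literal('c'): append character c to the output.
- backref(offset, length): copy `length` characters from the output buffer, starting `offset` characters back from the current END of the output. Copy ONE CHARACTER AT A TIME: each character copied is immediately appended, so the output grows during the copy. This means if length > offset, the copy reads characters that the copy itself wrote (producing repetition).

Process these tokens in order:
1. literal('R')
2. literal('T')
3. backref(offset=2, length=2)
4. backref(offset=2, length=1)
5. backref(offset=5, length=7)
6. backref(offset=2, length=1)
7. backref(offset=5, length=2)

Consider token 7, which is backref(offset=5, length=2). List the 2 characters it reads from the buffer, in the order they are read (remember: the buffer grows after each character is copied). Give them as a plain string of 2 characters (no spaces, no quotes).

Token 1: literal('R'). Output: "R"
Token 2: literal('T'). Output: "RT"
Token 3: backref(off=2, len=2). Copied 'RT' from pos 0. Output: "RTRT"
Token 4: backref(off=2, len=1). Copied 'R' from pos 2. Output: "RTRTR"
Token 5: backref(off=5, len=7) (overlapping!). Copied 'RTRTRRT' from pos 0. Output: "RTRTRRTRTRRT"
Token 6: backref(off=2, len=1). Copied 'R' from pos 10. Output: "RTRTRRTRTRRTR"
Token 7: backref(off=5, len=2). Buffer before: "RTRTRRTRTRRTR" (len 13)
  byte 1: read out[8]='T', append. Buffer now: "RTRTRRTRTRRTRT"
  byte 2: read out[9]='R', append. Buffer now: "RTRTRRTRTRRTRTR"

Answer: TR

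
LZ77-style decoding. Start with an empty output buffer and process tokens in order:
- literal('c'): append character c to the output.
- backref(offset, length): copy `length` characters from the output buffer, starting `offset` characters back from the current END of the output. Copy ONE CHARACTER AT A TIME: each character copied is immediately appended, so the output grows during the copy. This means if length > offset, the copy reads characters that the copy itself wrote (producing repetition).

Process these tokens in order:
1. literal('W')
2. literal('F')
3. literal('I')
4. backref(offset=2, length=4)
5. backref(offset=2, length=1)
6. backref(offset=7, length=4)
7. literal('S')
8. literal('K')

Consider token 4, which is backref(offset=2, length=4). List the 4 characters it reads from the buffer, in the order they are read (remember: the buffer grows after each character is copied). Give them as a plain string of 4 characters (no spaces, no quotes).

Token 1: literal('W'). Output: "W"
Token 2: literal('F'). Output: "WF"
Token 3: literal('I'). Output: "WFI"
Token 4: backref(off=2, len=4). Buffer before: "WFI" (len 3)
  byte 1: read out[1]='F', append. Buffer now: "WFIF"
  byte 2: read out[2]='I', append. Buffer now: "WFIFI"
  byte 3: read out[3]='F', append. Buffer now: "WFIFIF"
  byte 4: read out[4]='I', append. Buffer now: "WFIFIFI"

Answer: FIFI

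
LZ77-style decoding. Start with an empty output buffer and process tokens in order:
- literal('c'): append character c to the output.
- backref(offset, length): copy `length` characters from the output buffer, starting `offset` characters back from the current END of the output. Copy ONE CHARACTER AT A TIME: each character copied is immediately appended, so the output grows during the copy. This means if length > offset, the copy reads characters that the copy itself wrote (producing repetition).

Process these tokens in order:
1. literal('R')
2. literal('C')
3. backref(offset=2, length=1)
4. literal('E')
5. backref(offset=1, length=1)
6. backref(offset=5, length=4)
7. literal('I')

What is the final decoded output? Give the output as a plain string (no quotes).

Token 1: literal('R'). Output: "R"
Token 2: literal('C'). Output: "RC"
Token 3: backref(off=2, len=1). Copied 'R' from pos 0. Output: "RCR"
Token 4: literal('E'). Output: "RCRE"
Token 5: backref(off=1, len=1). Copied 'E' from pos 3. Output: "RCREE"
Token 6: backref(off=5, len=4). Copied 'RCRE' from pos 0. Output: "RCREERCRE"
Token 7: literal('I'). Output: "RCREERCREI"

Answer: RCREERCREI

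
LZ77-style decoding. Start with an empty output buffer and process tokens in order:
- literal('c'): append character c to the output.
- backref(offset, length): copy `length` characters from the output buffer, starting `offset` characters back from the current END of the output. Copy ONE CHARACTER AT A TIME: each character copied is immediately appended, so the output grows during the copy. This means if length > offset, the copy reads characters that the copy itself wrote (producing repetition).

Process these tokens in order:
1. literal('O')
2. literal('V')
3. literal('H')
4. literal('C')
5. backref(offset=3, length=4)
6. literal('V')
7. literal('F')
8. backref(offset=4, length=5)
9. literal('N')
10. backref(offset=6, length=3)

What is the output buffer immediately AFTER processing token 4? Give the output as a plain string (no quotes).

Token 1: literal('O'). Output: "O"
Token 2: literal('V'). Output: "OV"
Token 3: literal('H'). Output: "OVH"
Token 4: literal('C'). Output: "OVHC"

Answer: OVHC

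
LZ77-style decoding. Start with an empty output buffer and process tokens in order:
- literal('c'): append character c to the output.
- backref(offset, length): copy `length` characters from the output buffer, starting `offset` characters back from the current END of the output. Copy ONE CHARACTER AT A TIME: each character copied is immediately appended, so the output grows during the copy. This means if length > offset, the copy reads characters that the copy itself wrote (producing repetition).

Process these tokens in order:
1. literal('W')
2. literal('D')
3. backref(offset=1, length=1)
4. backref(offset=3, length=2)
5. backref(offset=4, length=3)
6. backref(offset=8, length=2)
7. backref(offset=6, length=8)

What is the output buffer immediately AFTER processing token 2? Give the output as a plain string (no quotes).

Answer: WD

Derivation:
Token 1: literal('W'). Output: "W"
Token 2: literal('D'). Output: "WD"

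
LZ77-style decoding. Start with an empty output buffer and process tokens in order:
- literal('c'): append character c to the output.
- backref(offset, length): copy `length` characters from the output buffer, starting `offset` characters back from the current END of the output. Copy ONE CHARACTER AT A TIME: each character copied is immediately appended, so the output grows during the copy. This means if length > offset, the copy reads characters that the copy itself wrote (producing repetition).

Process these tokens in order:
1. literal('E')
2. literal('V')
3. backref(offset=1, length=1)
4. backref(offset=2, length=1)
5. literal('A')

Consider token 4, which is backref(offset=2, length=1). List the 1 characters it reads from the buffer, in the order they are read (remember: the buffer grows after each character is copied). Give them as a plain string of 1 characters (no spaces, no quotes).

Answer: V

Derivation:
Token 1: literal('E'). Output: "E"
Token 2: literal('V'). Output: "EV"
Token 3: backref(off=1, len=1). Copied 'V' from pos 1. Output: "EVV"
Token 4: backref(off=2, len=1). Buffer before: "EVV" (len 3)
  byte 1: read out[1]='V', append. Buffer now: "EVVV"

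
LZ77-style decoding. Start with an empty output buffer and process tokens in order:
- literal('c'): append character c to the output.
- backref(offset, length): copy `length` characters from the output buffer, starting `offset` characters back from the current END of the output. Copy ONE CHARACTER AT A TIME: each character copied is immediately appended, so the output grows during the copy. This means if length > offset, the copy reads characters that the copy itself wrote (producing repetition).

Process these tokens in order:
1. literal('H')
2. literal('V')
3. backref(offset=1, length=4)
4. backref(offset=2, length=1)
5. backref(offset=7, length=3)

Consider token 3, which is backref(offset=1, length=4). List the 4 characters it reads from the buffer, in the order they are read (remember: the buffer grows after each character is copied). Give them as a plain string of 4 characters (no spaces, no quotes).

Token 1: literal('H'). Output: "H"
Token 2: literal('V'). Output: "HV"
Token 3: backref(off=1, len=4). Buffer before: "HV" (len 2)
  byte 1: read out[1]='V', append. Buffer now: "HVV"
  byte 2: read out[2]='V', append. Buffer now: "HVVV"
  byte 3: read out[3]='V', append. Buffer now: "HVVVV"
  byte 4: read out[4]='V', append. Buffer now: "HVVVVV"

Answer: VVVV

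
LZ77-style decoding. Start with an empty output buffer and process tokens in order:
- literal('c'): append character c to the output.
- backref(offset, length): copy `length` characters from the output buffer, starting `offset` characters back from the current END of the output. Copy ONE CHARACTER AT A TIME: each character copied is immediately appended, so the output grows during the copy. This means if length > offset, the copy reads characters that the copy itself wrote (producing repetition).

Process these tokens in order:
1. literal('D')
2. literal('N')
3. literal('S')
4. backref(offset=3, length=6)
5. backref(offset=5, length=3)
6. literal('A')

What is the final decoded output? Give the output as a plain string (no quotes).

Token 1: literal('D'). Output: "D"
Token 2: literal('N'). Output: "DN"
Token 3: literal('S'). Output: "DNS"
Token 4: backref(off=3, len=6) (overlapping!). Copied 'DNSDNS' from pos 0. Output: "DNSDNSDNS"
Token 5: backref(off=5, len=3). Copied 'NSD' from pos 4. Output: "DNSDNSDNSNSD"
Token 6: literal('A'). Output: "DNSDNSDNSNSDA"

Answer: DNSDNSDNSNSDA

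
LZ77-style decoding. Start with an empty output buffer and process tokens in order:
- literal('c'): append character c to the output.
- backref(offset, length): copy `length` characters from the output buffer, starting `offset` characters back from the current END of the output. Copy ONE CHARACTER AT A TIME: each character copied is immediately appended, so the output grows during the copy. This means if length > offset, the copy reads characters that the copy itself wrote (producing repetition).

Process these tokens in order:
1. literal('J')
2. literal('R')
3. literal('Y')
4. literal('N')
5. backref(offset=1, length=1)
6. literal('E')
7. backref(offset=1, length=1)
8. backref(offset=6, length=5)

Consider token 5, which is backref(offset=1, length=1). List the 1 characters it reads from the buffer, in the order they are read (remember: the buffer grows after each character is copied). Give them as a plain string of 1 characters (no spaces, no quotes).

Answer: N

Derivation:
Token 1: literal('J'). Output: "J"
Token 2: literal('R'). Output: "JR"
Token 3: literal('Y'). Output: "JRY"
Token 4: literal('N'). Output: "JRYN"
Token 5: backref(off=1, len=1). Buffer before: "JRYN" (len 4)
  byte 1: read out[3]='N', append. Buffer now: "JRYNN"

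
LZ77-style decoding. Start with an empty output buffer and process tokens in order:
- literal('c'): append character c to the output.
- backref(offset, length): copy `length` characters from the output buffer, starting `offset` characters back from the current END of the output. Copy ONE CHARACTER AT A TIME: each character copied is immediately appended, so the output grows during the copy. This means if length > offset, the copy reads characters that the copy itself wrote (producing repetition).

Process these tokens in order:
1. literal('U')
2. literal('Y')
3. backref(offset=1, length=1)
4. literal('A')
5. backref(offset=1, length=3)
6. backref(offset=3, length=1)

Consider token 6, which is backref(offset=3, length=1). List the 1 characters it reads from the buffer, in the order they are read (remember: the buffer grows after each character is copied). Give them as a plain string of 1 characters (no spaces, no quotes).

Token 1: literal('U'). Output: "U"
Token 2: literal('Y'). Output: "UY"
Token 3: backref(off=1, len=1). Copied 'Y' from pos 1. Output: "UYY"
Token 4: literal('A'). Output: "UYYA"
Token 5: backref(off=1, len=3) (overlapping!). Copied 'AAA' from pos 3. Output: "UYYAAAA"
Token 6: backref(off=3, len=1). Buffer before: "UYYAAAA" (len 7)
  byte 1: read out[4]='A', append. Buffer now: "UYYAAAAA"

Answer: A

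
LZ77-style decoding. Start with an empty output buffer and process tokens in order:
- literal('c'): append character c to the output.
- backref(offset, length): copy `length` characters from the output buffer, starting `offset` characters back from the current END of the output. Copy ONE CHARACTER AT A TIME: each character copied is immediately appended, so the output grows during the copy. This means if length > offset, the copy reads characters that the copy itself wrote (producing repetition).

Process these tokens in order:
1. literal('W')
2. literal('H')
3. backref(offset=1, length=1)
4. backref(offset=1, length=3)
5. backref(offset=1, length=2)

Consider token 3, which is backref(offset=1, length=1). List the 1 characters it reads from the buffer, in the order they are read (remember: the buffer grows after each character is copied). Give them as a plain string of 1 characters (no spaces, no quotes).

Token 1: literal('W'). Output: "W"
Token 2: literal('H'). Output: "WH"
Token 3: backref(off=1, len=1). Buffer before: "WH" (len 2)
  byte 1: read out[1]='H', append. Buffer now: "WHH"

Answer: H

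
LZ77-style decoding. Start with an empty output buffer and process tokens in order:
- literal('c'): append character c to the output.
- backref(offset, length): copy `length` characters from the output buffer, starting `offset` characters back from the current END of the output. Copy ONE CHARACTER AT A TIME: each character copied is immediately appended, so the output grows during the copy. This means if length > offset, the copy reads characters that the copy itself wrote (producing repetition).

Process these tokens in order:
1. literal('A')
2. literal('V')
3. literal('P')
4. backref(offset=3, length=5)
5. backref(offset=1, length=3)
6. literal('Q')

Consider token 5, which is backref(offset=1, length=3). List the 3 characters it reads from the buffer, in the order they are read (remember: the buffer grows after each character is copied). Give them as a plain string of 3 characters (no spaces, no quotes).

Answer: VVV

Derivation:
Token 1: literal('A'). Output: "A"
Token 2: literal('V'). Output: "AV"
Token 3: literal('P'). Output: "AVP"
Token 4: backref(off=3, len=5) (overlapping!). Copied 'AVPAV' from pos 0. Output: "AVPAVPAV"
Token 5: backref(off=1, len=3). Buffer before: "AVPAVPAV" (len 8)
  byte 1: read out[7]='V', append. Buffer now: "AVPAVPAVV"
  byte 2: read out[8]='V', append. Buffer now: "AVPAVPAVVV"
  byte 3: read out[9]='V', append. Buffer now: "AVPAVPAVVVV"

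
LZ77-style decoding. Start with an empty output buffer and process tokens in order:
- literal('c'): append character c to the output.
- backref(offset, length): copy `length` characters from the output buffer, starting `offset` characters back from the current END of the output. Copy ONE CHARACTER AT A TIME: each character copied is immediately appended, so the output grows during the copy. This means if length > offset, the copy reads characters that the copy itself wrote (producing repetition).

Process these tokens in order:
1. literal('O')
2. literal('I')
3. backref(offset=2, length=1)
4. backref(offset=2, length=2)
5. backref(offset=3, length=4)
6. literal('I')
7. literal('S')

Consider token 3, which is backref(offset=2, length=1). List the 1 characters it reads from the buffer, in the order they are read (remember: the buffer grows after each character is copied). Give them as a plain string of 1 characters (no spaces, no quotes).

Answer: O

Derivation:
Token 1: literal('O'). Output: "O"
Token 2: literal('I'). Output: "OI"
Token 3: backref(off=2, len=1). Buffer before: "OI" (len 2)
  byte 1: read out[0]='O', append. Buffer now: "OIO"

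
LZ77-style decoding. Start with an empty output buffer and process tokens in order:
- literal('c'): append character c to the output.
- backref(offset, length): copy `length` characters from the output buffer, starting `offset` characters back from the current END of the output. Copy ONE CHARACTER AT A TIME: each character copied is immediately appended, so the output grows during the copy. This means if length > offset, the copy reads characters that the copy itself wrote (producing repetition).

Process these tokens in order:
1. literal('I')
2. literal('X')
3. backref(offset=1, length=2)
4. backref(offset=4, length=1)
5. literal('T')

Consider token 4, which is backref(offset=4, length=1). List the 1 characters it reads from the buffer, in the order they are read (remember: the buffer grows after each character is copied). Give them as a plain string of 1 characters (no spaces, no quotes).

Token 1: literal('I'). Output: "I"
Token 2: literal('X'). Output: "IX"
Token 3: backref(off=1, len=2) (overlapping!). Copied 'XX' from pos 1. Output: "IXXX"
Token 4: backref(off=4, len=1). Buffer before: "IXXX" (len 4)
  byte 1: read out[0]='I', append. Buffer now: "IXXXI"

Answer: I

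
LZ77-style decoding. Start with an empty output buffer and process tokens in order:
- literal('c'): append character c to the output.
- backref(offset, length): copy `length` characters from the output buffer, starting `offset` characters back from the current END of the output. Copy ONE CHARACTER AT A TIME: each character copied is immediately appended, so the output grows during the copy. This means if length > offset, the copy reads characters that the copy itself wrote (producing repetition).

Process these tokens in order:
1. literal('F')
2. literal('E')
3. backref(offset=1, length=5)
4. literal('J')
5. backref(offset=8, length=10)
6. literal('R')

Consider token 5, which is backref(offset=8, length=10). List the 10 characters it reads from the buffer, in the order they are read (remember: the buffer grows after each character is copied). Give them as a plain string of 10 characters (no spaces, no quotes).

Answer: FEEEEEEJFE

Derivation:
Token 1: literal('F'). Output: "F"
Token 2: literal('E'). Output: "FE"
Token 3: backref(off=1, len=5) (overlapping!). Copied 'EEEEE' from pos 1. Output: "FEEEEEE"
Token 4: literal('J'). Output: "FEEEEEEJ"
Token 5: backref(off=8, len=10). Buffer before: "FEEEEEEJ" (len 8)
  byte 1: read out[0]='F', append. Buffer now: "FEEEEEEJF"
  byte 2: read out[1]='E', append. Buffer now: "FEEEEEEJFE"
  byte 3: read out[2]='E', append. Buffer now: "FEEEEEEJFEE"
  byte 4: read out[3]='E', append. Buffer now: "FEEEEEEJFEEE"
  byte 5: read out[4]='E', append. Buffer now: "FEEEEEEJFEEEE"
  byte 6: read out[5]='E', append. Buffer now: "FEEEEEEJFEEEEE"
  byte 7: read out[6]='E', append. Buffer now: "FEEEEEEJFEEEEEE"
  byte 8: read out[7]='J', append. Buffer now: "FEEEEEEJFEEEEEEJ"
  byte 9: read out[8]='F', append. Buffer now: "FEEEEEEJFEEEEEEJF"
  byte 10: read out[9]='E', append. Buffer now: "FEEEEEEJFEEEEEEJFE"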